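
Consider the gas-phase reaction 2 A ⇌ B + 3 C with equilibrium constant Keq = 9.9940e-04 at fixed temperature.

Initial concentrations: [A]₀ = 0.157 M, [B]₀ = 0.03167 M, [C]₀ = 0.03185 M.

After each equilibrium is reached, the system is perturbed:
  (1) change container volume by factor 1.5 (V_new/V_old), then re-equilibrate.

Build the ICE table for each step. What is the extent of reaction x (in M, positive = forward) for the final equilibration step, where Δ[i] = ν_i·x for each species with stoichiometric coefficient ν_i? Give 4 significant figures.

Q₀ = 4.1512e-05 vs Keq = 9.9940e-04 ⇒ Q<K, forward
Step 1:
                  A         B         C
  init        0.157   0.03167   0.03185
  Δ        -0.02686   0.01343   0.04028
  eq         0.1301    0.0451   0.07213
  solve Keq expr → x = 0.01343; check Q = 9.9940e-04
Then change container volume by factor 1.5 (V_new/V_old).
Step 2:
                  A         B         C
  init      0.08676   0.03007   0.04809
  Δ       -0.006489  0.003245  0.009734
  eq        0.08027   0.03331   0.05782
  solve Keq expr → x = 0.003245; check Q = 9.9940e-04

x = 0.003245 M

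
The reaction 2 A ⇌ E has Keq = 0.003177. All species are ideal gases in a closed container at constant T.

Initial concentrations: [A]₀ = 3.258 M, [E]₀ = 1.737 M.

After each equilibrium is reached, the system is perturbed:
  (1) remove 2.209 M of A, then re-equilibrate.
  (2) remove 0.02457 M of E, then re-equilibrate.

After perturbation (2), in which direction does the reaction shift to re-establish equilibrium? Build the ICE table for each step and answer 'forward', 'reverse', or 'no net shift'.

Direction: forward

Q₀ = 0.1636 vs Keq = 0.003177 ⇒ Q>K, reverse
Step 1:
                    A           E
  I             3.258       1.737
  C             3.208      -1.604
  E             6.466      0.1328
  solve Keq expr → x = -1.604; check Q = 0.003177
Then remove 2.209 M of A.
Step 2:
                    A           E
  I             4.257      0.1328
  C            0.1427    -0.07133
  E               4.4     0.06151
  solve Keq expr → x = -0.07133; check Q = 0.003177
Then remove 0.02457 M of E.
Step 3:
                    A           E
  I               4.4     0.03694
  C          -0.04655     0.02328
  E             4.353     0.06021
  solve Keq expr → x = 0.02328; check Q = 0.003177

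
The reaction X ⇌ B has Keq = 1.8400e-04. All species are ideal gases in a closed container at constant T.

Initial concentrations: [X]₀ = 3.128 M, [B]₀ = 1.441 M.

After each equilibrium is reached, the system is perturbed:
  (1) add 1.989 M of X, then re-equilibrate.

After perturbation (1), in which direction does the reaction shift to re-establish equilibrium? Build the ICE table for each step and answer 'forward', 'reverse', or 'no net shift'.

Q₀ = 0.4607 vs Keq = 1.8400e-04 ⇒ Q>K, reverse
Step 1:
                    X           B
  I             3.128       1.441
  C              1.44       -1.44
  E             4.568  8.4054e-04
  solve Keq expr → x = -1.44; check Q = 1.8400e-04
Then add 1.989 M of X.
Step 2:
                    X           B
  I             6.557  8.4054e-04
  C       -3.6591e-04  3.6591e-04
  E             6.557    0.001206
  solve Keq expr → x = 3.6591e-04; check Q = 1.8400e-04

Direction: forward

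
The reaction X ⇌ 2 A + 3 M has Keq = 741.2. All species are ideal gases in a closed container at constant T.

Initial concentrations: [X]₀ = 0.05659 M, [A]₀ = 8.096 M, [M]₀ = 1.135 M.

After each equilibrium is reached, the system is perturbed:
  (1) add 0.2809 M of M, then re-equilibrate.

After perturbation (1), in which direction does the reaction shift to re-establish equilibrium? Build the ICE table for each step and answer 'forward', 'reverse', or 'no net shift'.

Q₀ = 1694 vs Keq = 741.2 ⇒ Q>K, reverse
Step 1:
                    X           A           M
  Initial     0.05659       8.096       1.135
  Change       0.0368    -0.07361     -0.1104
  Equil       0.09339       8.022       1.025
  solve Keq expr → x = -0.0368; check Q = 741.2
Then add 0.2809 M of M.
Step 2:
                    X           A           M
  Initial     0.09339       8.022       1.305
  Change      0.04393    -0.08787     -0.1318
  Equil        0.1373       7.935       1.174
  solve Keq expr → x = -0.04393; check Q = 741.2

Direction: reverse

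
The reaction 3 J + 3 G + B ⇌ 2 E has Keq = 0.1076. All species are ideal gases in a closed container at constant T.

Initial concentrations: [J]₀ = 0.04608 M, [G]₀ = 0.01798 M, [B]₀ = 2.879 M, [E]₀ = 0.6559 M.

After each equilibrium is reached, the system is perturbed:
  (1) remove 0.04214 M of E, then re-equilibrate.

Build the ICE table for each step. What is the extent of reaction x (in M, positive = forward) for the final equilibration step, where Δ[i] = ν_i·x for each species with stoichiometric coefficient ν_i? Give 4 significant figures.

x = 0.00929 M

Q₀ = 2.6274e+08 vs Keq = 0.1076 ⇒ Q>K, reverse
Step 1:
                    J           G           B           E
  Initial     0.04608     0.01798       2.879      0.6559
  Change       0.6761      0.6761      0.2254     -0.4508
  Equil        0.7222      0.6941       3.104      0.2051
  solve Keq expr → x = -0.2254; check Q = 0.1076
Then remove 0.04214 M of E.
Step 2:
                    J           G           B           E
  Initial      0.7222      0.6941       3.104       0.163
  Change     -0.02787    -0.02787    -0.00929     0.01858
  Equil        0.6944      0.6663       3.095      0.1816
  solve Keq expr → x = 0.00929; check Q = 0.1076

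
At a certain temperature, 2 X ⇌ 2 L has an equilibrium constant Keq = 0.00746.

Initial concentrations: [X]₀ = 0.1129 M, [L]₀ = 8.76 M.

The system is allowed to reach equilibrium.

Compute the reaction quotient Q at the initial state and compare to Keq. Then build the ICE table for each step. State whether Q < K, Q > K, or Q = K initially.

Q₀ = 6020 vs Keq = 0.00746 ⇒ Q>K, reverse
Step 1:
                  X         L
  I          0.1129      8.76
  C           8.055    -8.055
  E           8.167    0.7054
  solve Keq expr → x = -4.027; check Q = 0.00746

Q₀ = 6020; Q > K (proceeds reverse)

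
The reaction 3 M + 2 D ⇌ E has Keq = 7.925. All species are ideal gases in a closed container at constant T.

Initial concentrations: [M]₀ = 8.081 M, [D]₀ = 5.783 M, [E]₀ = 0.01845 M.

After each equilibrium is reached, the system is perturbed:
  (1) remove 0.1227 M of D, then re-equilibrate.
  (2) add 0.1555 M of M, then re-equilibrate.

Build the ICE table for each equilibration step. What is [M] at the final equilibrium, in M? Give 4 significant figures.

[M]_eq = 0.839 M

Q₀ = 1.0454e-06 vs Keq = 7.925 ⇒ Q<K, forward
Step 1:
                    M           D           E
  I             8.081       5.783     0.01845
  C            -7.346      -4.897       2.449
  E            0.7349      0.8856       2.467
  solve Keq expr → x = 2.449; check Q = 7.925
Then remove 0.1227 M of D.
Step 2:
                    M           D           E
  I            0.7349      0.7629       2.467
  C           0.05151     0.03434    -0.01717
  E            0.7864      0.7973        2.45
  solve Keq expr → x = -0.01717; check Q = 7.925
Then add 0.1555 M of M.
Step 3:
                    M           D           E
  I            0.9419      0.7973        2.45
  C            -0.103    -0.06865     0.03432
  E             0.839      0.7286       2.484
  solve Keq expr → x = 0.03432; check Q = 7.925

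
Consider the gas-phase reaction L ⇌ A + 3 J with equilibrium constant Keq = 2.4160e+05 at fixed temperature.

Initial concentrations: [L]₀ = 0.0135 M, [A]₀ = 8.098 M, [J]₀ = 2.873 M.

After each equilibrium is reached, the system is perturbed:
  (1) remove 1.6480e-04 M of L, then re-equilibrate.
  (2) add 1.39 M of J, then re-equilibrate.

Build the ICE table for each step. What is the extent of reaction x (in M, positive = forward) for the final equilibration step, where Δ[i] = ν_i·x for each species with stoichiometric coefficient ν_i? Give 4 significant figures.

Q₀ = 1.4225e+04 vs Keq = 2.4160e+05 ⇒ Q<K, forward
Step 1:
                    L           A           J
  init         0.0135       8.098       2.873
  Δ          -0.01267     0.01267     0.03802
  eq       8.2812e-04       8.111       2.911
  solve Keq expr → x = 0.01267; check Q = 2.4160e+05
Then remove 1.6480e-04 M of L.
Step 2:
                    L           A           J
  init     6.6332e-04       8.111       2.911
  Δ        1.6436e-04 -1.6436e-04 -4.9309e-04
  eq       8.2768e-04       8.111       2.911
  solve Keq expr → x = -1.6436e-04; check Q = 2.4160e+05
Then add 1.39 M of J.
Step 3:
                    L           A           J
  init     8.2768e-04       8.111       4.301
  Δ          0.001832   -0.001832   -0.005495
  eq         0.002659       8.109       4.295
  solve Keq expr → x = -0.001832; check Q = 2.4160e+05

x = -0.001832 M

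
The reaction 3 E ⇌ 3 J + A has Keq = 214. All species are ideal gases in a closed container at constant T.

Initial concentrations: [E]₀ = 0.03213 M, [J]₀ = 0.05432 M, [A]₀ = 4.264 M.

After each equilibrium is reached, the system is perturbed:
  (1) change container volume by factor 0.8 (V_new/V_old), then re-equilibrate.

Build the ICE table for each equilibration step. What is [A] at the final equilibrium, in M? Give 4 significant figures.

Q₀ = 20.6 vs Keq = 214 ⇒ Q<K, forward
Step 1:
                   E          J          A
  I          0.03213    0.05432      4.264
  C         -0.01369    0.01369   0.004562
  E          0.01844    0.06801      4.269
  solve Keq expr → x = 0.004562; check Q = 214
Then change container volume by factor 0.8 (V_new/V_old).
Step 2:
                   E          J          A
  I          0.02305    0.08501      5.336
  C         0.001377  -0.001377 -4.5905e-04
  E          0.02443    0.08363      5.335
  solve Keq expr → x = -4.5905e-04; check Q = 214

[A]_eq = 5.335 M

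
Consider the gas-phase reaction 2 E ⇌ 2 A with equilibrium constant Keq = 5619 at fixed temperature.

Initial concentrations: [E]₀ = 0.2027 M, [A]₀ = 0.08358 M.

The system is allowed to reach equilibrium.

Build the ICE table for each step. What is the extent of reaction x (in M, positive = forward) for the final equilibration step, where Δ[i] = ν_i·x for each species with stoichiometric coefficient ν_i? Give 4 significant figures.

x = 0.09947 M

Q₀ = 0.17 vs Keq = 5619 ⇒ Q<K, forward
Step 1:
                   E          A
  init        0.2027    0.08358
  Δ          -0.1989     0.1989
  eq        0.003769     0.2825
  solve Keq expr → x = 0.09947; check Q = 5619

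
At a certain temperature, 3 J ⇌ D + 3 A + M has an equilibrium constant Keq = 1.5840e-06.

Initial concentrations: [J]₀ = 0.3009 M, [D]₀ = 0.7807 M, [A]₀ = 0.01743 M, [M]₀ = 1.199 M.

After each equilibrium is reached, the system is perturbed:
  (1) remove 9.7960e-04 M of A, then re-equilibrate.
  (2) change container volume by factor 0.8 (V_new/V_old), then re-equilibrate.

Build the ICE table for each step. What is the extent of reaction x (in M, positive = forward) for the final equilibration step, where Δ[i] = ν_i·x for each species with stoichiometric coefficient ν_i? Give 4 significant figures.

Q₀ = 1.8194e-04 vs Keq = 1.5840e-06 ⇒ Q>K, reverse
Step 1:
                   J          D          A          M
  init        0.3009     0.7807    0.01743      1.199
  Δ          0.01367  -0.004556   -0.01367  -0.004556
  eq          0.3146     0.7761   0.003761      1.194
  solve Keq expr → x = -0.004556; check Q = 1.5840e-06
Then remove 9.7960e-04 M of A.
Step 2:
                   J          D          A          M
  init        0.3146     0.7761   0.002781      1.194
  Δ       -9.6718e-04 3.2239e-04 9.6718e-04 3.2239e-04
  eq          0.3136     0.7765   0.003748      1.195
  solve Keq expr → x = 3.2239e-04; check Q = 1.5840e-06
Then change container volume by factor 0.8 (V_new/V_old).
Step 3:
                   J          D          A          M
  init         0.392     0.9706   0.004685      1.493
  Δ       6.4055e-04 -2.1352e-04 -6.4055e-04 -2.1352e-04
  eq          0.3926     0.9704   0.004045      1.493
  solve Keq expr → x = -2.1352e-04; check Q = 1.5840e-06

x = -2.1352e-04 M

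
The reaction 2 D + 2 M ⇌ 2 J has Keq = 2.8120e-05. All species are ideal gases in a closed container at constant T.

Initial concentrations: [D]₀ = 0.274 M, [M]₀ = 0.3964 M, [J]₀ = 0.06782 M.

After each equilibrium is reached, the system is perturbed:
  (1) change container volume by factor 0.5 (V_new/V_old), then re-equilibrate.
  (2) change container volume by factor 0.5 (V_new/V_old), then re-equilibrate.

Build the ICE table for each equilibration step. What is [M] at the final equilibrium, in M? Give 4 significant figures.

[M]_eq = 1.844 M

Q₀ = 0.3899 vs Keq = 2.8120e-05 ⇒ Q>K, reverse
Step 1:
                  D         M         J
  I           0.274    0.3964   0.06782
  C         0.06698   0.06698  -0.06698
  E           0.341    0.4634 8.3787e-04
  solve Keq expr → x = -0.03349; check Q = 2.8120e-05
Then change container volume by factor 0.5 (V_new/V_old).
Step 2:
                  D         M         J
  I           0.682    0.9268  0.001676
  C       -0.001662 -0.001662  0.001662
  E          0.6803    0.9251  0.003337
  solve Keq expr → x = 8.3079e-04; check Q = 2.8120e-05
Then change container volume by factor 0.5 (V_new/V_old).
Step 3:
                  D         M         J
  I           1.361      1.85  0.006675
  C       -0.006563 -0.006563  0.006563
  E           1.354     1.844   0.01324
  solve Keq expr → x = 0.003282; check Q = 2.8120e-05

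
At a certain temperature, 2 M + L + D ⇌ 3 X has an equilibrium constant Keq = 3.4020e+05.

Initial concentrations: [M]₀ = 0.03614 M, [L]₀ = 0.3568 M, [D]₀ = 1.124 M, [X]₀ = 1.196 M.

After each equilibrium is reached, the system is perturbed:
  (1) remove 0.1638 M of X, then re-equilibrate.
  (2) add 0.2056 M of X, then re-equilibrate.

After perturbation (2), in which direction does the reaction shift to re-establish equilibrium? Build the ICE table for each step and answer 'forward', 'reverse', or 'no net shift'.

Direction: reverse

Q₀ = 3266 vs Keq = 3.4020e+05 ⇒ Q<K, forward
Step 1:
                    M           L           D           X
  Initial     0.03614      0.3568       1.124       1.196
  Change     -0.03227    -0.01613    -0.01613      0.0484
  Equil      0.003874      0.3407       1.108       1.244
  solve Keq expr → x = 0.01613; check Q = 3.4020e+05
Then remove 0.1638 M of X.
Step 2:
                    M           L           D           X
  Initial    0.003874      0.3407       1.108       1.081
  Change  -7.3217e-04 -3.6608e-04 -3.6608e-04    0.001098
  Equil      0.003142      0.3403       1.108       1.082
  solve Keq expr → x = 3.6608e-04; check Q = 3.4020e+05
Then add 0.2056 M of X.
Step 3:
                    M           L           D           X
  Initial    0.003142      0.3403       1.108       1.287
  Change   9.2685e-04  4.6342e-04  4.6342e-04    -0.00139
  Equil      0.004069      0.3408       1.108       1.286
  solve Keq expr → x = -4.6342e-04; check Q = 3.4020e+05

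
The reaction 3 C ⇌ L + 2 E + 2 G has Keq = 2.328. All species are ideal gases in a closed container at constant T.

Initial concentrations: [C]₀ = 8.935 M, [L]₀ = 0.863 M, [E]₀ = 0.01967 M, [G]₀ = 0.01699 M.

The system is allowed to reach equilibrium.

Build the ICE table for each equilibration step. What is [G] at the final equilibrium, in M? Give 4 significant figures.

[G]_eq = 3.031 M

Q₀ = 1.3512e-10 vs Keq = 2.328 ⇒ Q<K, forward
Step 1:
                  C         L         E         G
  init        8.935     0.863   0.01967   0.01699
  Δ           -4.52     1.507     3.014     3.014
  eq          4.415      2.37     3.033     3.031
  solve Keq expr → x = 1.507; check Q = 2.328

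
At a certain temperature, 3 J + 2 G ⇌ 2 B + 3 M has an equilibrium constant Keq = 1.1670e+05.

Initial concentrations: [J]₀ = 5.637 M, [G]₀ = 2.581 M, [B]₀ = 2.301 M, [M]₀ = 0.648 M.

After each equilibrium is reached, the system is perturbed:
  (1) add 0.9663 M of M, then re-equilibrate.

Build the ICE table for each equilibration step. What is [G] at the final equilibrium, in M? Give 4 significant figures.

Q₀ = 0.001207 vs Keq = 1.1670e+05 ⇒ Q<K, forward
Step 1:
                    J           G           B           M
  I             5.637       2.581       2.301       0.648
  C            -3.792      -2.528       2.528       3.792
  E             1.845     0.05279       4.829        4.44
  solve Keq expr → x = 1.264; check Q = 1.1670e+05
Then add 0.9663 M of M.
Step 2:
                    J           G           B           M
  I             1.845     0.05279       4.829       5.407
  C           0.02411     0.01608    -0.01608    -0.02411
  E             1.869     0.06887       4.813       5.382
  solve Keq expr → x = -0.008038; check Q = 1.1670e+05

[G]_eq = 0.06887 M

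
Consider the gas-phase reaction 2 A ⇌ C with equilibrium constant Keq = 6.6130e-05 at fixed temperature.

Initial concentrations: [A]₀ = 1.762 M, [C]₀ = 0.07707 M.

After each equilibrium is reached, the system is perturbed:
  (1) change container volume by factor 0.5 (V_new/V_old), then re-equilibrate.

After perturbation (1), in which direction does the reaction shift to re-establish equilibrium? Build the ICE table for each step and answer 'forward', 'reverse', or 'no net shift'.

Direction: forward

Q₀ = 0.02482 vs Keq = 6.6130e-05 ⇒ Q>K, reverse
Step 1:
                    A           C
  Initial       1.762     0.07707
  Change       0.1537    -0.07683
  Equil         1.916  2.4268e-04
  solve Keq expr → x = -0.07683; check Q = 6.6130e-05
Then change container volume by factor 0.5 (V_new/V_old).
Step 2:
                    A           C
  Initial       3.831  4.8536e-04
  Change  -9.6974e-04  4.8487e-04
  Equil          3.83  9.7023e-04
  solve Keq expr → x = 4.8487e-04; check Q = 6.6130e-05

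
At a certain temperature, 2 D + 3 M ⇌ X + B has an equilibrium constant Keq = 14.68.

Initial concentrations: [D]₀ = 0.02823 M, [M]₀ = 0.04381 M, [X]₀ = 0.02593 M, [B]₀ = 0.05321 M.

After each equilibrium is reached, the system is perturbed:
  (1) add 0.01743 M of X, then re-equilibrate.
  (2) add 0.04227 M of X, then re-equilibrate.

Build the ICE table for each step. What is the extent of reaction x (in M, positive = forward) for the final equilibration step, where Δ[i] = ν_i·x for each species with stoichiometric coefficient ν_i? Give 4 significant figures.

Q₀ = 2.0590e+04 vs Keq = 14.68 ⇒ Q>K, reverse
Step 1:
                    D           M           X           B
  I           0.02823     0.04381     0.02593     0.05321
  C           0.04487      0.0673    -0.02243    -0.02243
  E            0.0731      0.1111    0.003496     0.03078
  solve Keq expr → x = -0.02243; check Q = 14.68
Then add 0.01743 M of X.
Step 2:
                    D           M           X           B
  I            0.0731      0.1111     0.02093     0.03078
  C           0.01621     0.02431   -0.008103   -0.008103
  E            0.0893      0.1354     0.01282     0.02267
  solve Keq expr → x = -0.008103; check Q = 14.68
Then add 0.04227 M of X.
Step 3:
                    D           M           X           B
  I            0.0893      0.1354     0.05509     0.02267
  C           0.01651     0.02476   -0.008253   -0.008253
  E            0.1058      0.1602     0.04684     0.01442
  solve Keq expr → x = -0.008253; check Q = 14.68

x = -0.008253 M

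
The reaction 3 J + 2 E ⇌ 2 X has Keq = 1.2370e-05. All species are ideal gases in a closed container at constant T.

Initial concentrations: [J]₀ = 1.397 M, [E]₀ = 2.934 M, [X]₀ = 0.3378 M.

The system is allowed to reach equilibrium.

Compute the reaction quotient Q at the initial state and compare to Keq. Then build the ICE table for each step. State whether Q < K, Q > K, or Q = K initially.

Q₀ = 0.004862 vs Keq = 1.2370e-05 ⇒ Q>K, reverse
Step 1:
                  J         E         X
  init        1.397     2.934    0.3378
  Δ          0.4633    0.3089   -0.3089
  eq           1.86     3.243   0.02894
  solve Keq expr → x = -0.1544; check Q = 1.2370e-05

Q₀ = 0.004862; Q > K (proceeds reverse)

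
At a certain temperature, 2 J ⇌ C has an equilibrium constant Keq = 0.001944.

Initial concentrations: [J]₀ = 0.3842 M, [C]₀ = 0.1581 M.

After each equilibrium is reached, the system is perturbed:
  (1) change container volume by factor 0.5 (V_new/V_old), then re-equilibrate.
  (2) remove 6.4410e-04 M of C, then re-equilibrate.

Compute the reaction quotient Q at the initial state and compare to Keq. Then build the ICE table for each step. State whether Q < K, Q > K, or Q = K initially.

Q₀ = 1.071; Q > K (proceeds reverse)

Q₀ = 1.071 vs Keq = 0.001944 ⇒ Q>K, reverse
Step 1:
                    J           C
  init         0.3842      0.1581
  Δ            0.3143     -0.1572
  eq           0.6985  9.4849e-04
  solve Keq expr → x = -0.1572; check Q = 0.001944
Then change container volume by factor 0.5 (V_new/V_old).
Step 2:
                    J           C
  init          1.397    0.001897
  Δ         -0.003753    0.001877
  eq            1.393    0.003774
  solve Keq expr → x = 0.001877; check Q = 0.001944
Then remove 6.4410e-04 M of C.
Step 3:
                    J           C
  init          1.393     0.00313
  Δ         -0.001274  6.3720e-04
  eq            1.392    0.003767
  solve Keq expr → x = 6.3720e-04; check Q = 0.001944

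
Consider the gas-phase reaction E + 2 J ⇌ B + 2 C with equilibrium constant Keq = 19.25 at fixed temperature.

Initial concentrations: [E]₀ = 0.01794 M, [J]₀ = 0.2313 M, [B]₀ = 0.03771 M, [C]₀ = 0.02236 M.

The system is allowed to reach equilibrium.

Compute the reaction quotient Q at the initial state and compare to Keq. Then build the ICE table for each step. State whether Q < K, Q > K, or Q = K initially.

Q₀ = 0.01964; Q < K (proceeds forward)

Q₀ = 0.01964 vs Keq = 19.25 ⇒ Q<K, forward
Step 1:
                   E          J          B          C
  init       0.01794     0.2313    0.03771    0.02236
  Δ         -0.01769   -0.03538    0.01769    0.03538
  eq      2.4996e-04     0.1959     0.0554    0.05774
  solve Keq expr → x = 0.01769; check Q = 19.25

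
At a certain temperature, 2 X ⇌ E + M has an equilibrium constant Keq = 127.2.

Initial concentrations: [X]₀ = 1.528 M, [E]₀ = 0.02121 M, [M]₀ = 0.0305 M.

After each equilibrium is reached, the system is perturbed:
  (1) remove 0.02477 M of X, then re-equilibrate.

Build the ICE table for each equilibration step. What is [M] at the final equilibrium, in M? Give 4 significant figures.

[M]_eq = 0.7491 M

Q₀ = 2.7707e-04 vs Keq = 127.2 ⇒ Q<K, forward
Step 1:
                   X          E          M
  init         1.528    0.02121     0.0305
  Δ           -1.461     0.7305     0.7305
  eq         0.06706     0.7517      0.761
  solve Keq expr → x = 0.7305; check Q = 127.2
Then remove 0.02477 M of X.
Step 2:
                   X          E          M
  init       0.04229     0.7517      0.761
  Δ          0.02372   -0.01186   -0.01186
  eq         0.06601     0.7398     0.7491
  solve Keq expr → x = -0.01186; check Q = 127.2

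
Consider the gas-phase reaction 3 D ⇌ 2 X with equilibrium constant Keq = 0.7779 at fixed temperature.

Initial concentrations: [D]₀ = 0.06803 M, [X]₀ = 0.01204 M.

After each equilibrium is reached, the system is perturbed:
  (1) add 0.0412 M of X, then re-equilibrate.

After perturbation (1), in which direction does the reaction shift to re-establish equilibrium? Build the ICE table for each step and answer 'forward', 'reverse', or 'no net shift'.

Q₀ = 0.4604 vs Keq = 0.7779 ⇒ Q<K, forward
Step 1:
                    D           X
  Initial     0.06803     0.01204
  Change    -0.003584     0.00239
  Equil       0.06445     0.01443
  solve Keq expr → x = 0.001195; check Q = 0.7779
Then add 0.0412 M of X.
Step 2:
                    D           X
  Initial     0.06445     0.05563
  Change      0.03926    -0.02617
  Equil        0.1037     0.02946
  solve Keq expr → x = -0.01309; check Q = 0.7779

Direction: reverse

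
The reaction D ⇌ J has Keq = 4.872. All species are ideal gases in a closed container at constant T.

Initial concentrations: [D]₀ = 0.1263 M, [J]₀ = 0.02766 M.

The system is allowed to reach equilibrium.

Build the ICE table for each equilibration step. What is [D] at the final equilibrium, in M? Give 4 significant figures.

[D]_eq = 0.02622 M

Q₀ = 0.219 vs Keq = 4.872 ⇒ Q<K, forward
Step 1:
                    D           J
  I            0.1263     0.02766
  C           -0.1001      0.1001
  E           0.02622      0.1277
  solve Keq expr → x = 0.1001; check Q = 4.872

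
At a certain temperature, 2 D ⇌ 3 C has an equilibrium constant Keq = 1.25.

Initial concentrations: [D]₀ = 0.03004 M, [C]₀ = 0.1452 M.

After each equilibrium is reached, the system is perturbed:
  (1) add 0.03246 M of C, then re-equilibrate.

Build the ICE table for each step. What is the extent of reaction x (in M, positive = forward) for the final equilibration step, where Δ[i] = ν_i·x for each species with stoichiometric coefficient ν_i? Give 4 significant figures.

Q₀ = 3.392 vs Keq = 1.25 ⇒ Q>K, reverse
Step 1:
                    D           C
  Initial     0.03004      0.1452
  Change      0.01115    -0.01672
  Equil       0.04119      0.1285
  solve Keq expr → x = -0.005574; check Q = 1.25
Then add 0.03246 M of C.
Step 2:
                    D           C
  Initial     0.04119      0.1609
  Change     0.009252    -0.01388
  Equil       0.05044      0.1471
  solve Keq expr → x = -0.004626; check Q = 1.25

x = -0.004626 M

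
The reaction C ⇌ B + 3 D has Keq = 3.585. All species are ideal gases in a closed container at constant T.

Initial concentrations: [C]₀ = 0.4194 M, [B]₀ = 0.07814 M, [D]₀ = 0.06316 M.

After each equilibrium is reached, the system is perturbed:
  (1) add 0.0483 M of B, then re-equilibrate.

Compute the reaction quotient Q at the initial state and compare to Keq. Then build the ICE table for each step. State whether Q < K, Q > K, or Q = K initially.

Q₀ = 4.6943e-05; Q < K (proceeds forward)

Q₀ = 4.6943e-05 vs Keq = 3.585 ⇒ Q<K, forward
Step 1:
                    C           B           D
  init         0.4194     0.07814     0.06316
  Δ           -0.3115      0.3115      0.9345
  eq           0.1079      0.3896      0.9976
  solve Keq expr → x = 0.3115; check Q = 3.585
Then add 0.0483 M of B.
Step 2:
                    C           B           D
  init         0.1079      0.4379      0.9976
  Δ          0.005721   -0.005721    -0.01716
  eq           0.1136      0.4322      0.9805
  solve Keq expr → x = -0.005721; check Q = 3.585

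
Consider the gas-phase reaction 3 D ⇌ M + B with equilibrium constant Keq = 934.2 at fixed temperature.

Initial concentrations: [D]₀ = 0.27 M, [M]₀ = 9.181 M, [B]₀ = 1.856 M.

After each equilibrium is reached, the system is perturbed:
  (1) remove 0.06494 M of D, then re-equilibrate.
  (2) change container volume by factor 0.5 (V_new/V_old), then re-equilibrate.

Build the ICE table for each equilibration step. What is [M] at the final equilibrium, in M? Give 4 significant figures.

Q₀ = 865.7 vs Keq = 934.2 ⇒ Q<K, forward
Step 1:
                  D         M         B
  Initial      0.27     9.181     1.856
  Change   -0.00664  0.002213  0.002213
  Equil      0.2634     9.183     1.858
  solve Keq expr → x = 0.002213; check Q = 934.2
Then remove 0.06494 M of D.
Step 2:
                  D         M         B
  Initial    0.1984     9.183     1.858
  Change    0.06373  -0.02124  -0.02124
  Equil      0.2622     9.162     1.837
  solve Keq expr → x = -0.02124; check Q = 934.2
Then change container volume by factor 0.5 (V_new/V_old).
Step 3:
                  D         M         B
  Initial    0.5243     18.32     3.674
  Change    -0.1066   0.03552   0.03552
  Equil      0.4177     18.36     3.709
  solve Keq expr → x = 0.03552; check Q = 934.2

[M]_eq = 18.36 M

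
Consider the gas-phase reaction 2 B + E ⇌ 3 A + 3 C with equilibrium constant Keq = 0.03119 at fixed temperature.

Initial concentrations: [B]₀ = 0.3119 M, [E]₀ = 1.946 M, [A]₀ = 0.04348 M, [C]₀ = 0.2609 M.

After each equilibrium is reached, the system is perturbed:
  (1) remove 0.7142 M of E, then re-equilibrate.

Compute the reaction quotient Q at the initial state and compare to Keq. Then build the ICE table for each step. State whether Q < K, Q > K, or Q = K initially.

Q₀ = 7.7111e-06 vs Keq = 0.03119 ⇒ Q<K, forward
Step 1:
                    B           E           A           C
  I            0.3119       1.946     0.04348      0.2609
  C           -0.1404    -0.07021      0.2106      0.2106
  E            0.1715       1.876      0.2541      0.4715
  solve Keq expr → x = 0.07021; check Q = 0.03119
Then remove 0.7142 M of E.
Step 2:
                    B           E           A           C
  I            0.1715       1.162      0.2541      0.4715
  C           0.01204     0.00602    -0.01806    -0.01806
  E            0.1835       1.168      0.2361      0.4535
  solve Keq expr → x = -0.00602; check Q = 0.03119

Q₀ = 7.7111e-06; Q < K (proceeds forward)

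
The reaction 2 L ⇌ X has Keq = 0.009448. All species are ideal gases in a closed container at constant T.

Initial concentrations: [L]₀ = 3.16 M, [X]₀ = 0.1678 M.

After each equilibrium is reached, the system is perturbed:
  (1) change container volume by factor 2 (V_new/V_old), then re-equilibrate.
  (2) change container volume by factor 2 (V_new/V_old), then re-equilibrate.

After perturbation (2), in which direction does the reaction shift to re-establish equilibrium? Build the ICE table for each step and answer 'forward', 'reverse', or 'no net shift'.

Q₀ = 0.0168 vs Keq = 0.009448 ⇒ Q>K, reverse
Step 1:
                    L           X
  I              3.16      0.1678
  C            0.1309    -0.06547
  E             3.291      0.1023
  solve Keq expr → x = -0.06547; check Q = 0.009448
Then change container volume by factor 2 (V_new/V_old).
Step 2:
                    L           X
  I             1.645     0.05116
  C           0.04813    -0.02406
  E             1.694      0.0271
  solve Keq expr → x = -0.02406; check Q = 0.009448
Then change container volume by factor 2 (V_new/V_old).
Step 3:
                    L           X
  I            0.8468     0.01355
  C           0.01313   -0.006563
  E            0.8599    0.006987
  solve Keq expr → x = -0.006563; check Q = 0.009448

Direction: reverse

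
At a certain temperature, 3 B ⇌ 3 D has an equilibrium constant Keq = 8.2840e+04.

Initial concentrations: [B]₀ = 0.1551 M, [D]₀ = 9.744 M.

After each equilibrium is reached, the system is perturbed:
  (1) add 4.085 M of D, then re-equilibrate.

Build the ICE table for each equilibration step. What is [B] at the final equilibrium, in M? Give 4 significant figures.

Q₀ = 2.4796e+05 vs Keq = 8.2840e+04 ⇒ Q>K, reverse
Step 1:
                    B           D
  init         0.1551       9.744
  Δ           0.06689    -0.06689
  eq            0.222       9.677
  solve Keq expr → x = -0.0223; check Q = 8.2840e+04
Then add 4.085 M of D.
Step 2:
                    B           D
  init          0.222       13.76
  Δ           0.09161    -0.09161
  eq           0.3136       13.67
  solve Keq expr → x = -0.03054; check Q = 8.2840e+04

[B]_eq = 0.3136 M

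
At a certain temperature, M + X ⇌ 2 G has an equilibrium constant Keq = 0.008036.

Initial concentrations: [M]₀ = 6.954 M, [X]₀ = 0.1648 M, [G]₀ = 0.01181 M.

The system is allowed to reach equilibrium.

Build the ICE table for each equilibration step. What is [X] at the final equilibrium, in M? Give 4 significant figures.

Q₀ = 1.2170e-04 vs Keq = 0.008036 ⇒ Q<K, forward
Step 1:
                    M           X           G
  Initial       6.954      0.1648     0.01181
  Change     -0.03635    -0.03635     0.07269
  Equil         6.918      0.1285      0.0845
  solve Keq expr → x = 0.03635; check Q = 0.008036

[X]_eq = 0.1285 M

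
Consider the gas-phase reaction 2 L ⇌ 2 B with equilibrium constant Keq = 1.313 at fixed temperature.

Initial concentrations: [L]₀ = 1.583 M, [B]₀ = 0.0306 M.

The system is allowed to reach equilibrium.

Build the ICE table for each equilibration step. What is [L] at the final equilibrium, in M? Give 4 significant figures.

[L]_eq = 0.752 M

Q₀ = 3.7366e-04 vs Keq = 1.313 ⇒ Q<K, forward
Step 1:
                    L           B
  I             1.583      0.0306
  C            -0.831       0.831
  E             0.752      0.8616
  solve Keq expr → x = 0.4155; check Q = 1.313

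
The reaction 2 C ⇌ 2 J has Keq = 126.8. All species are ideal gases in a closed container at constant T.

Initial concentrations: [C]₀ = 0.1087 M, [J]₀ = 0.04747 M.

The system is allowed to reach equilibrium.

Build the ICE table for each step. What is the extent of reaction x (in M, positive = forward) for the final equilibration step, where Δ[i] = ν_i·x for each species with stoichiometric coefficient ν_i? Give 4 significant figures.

x = 0.04798 M

Q₀ = 0.1907 vs Keq = 126.8 ⇒ Q<K, forward
Step 1:
                    C           J
  init         0.1087     0.04747
  Δ          -0.09596     0.09596
  eq          0.01274      0.1434
  solve Keq expr → x = 0.04798; check Q = 126.8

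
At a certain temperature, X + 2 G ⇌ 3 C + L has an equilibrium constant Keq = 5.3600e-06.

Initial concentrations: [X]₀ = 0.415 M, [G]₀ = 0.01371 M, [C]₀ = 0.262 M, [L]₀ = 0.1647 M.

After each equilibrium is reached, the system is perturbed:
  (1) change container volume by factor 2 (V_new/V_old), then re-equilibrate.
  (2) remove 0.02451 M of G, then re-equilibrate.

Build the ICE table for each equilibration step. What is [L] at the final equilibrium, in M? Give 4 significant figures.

[L]_eq = 0.04043 M

Q₀ = 37.97 vs Keq = 5.3600e-06 ⇒ Q>K, reverse
Step 1:
                    X           G           C           L
  I             0.415     0.01371       0.262      0.1647
  C            0.0839      0.1678     -0.2517     -0.0839
  E            0.4989      0.1815     0.01029      0.0808
  solve Keq expr → x = -0.0839; check Q = 5.3600e-06
Then change container volume by factor 2 (V_new/V_old).
Step 2:
                    X           G           C           L
  I            0.2495     0.09076    0.005146      0.0404
  C       -4.2374e-04 -8.4748e-04    0.001271  4.2374e-04
  E             0.249     0.08991    0.006418     0.04082
  solve Keq expr → x = 4.2374e-04; check Q = 5.3600e-06
Then remove 0.02451 M of G.
Step 3:
                    X           G           C           L
  I             0.249      0.0654    0.006418     0.04082
  C        3.8883e-04  7.7765e-04   -0.001166 -3.8883e-04
  E            0.2494     0.06618    0.005251     0.04043
  solve Keq expr → x = -3.8883e-04; check Q = 5.3600e-06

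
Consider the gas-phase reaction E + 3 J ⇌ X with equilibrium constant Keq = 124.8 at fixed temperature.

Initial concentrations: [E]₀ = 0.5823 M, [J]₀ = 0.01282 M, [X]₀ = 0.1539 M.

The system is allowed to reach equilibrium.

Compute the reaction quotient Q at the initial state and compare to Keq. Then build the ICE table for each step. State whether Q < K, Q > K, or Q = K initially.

Q₀ = 1.2544e+05; Q > K (proceeds reverse)

Q₀ = 1.2544e+05 vs Keq = 124.8 ⇒ Q>K, reverse
Step 1:
                  E         J         X
  init       0.5823   0.01282    0.1539
  Δ         0.03433     0.103  -0.03433
  eq         0.6166    0.1158    0.1196
  solve Keq expr → x = -0.03433; check Q = 124.8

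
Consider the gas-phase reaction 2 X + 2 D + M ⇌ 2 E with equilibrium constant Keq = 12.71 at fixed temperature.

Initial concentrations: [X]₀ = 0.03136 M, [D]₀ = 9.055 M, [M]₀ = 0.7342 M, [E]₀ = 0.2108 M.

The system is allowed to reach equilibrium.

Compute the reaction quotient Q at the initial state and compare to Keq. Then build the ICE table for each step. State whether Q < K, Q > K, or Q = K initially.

Q₀ = 0.7506 vs Keq = 12.71 ⇒ Q<K, forward
Step 1:
                   X          D          M          E
  init       0.03136      9.055     0.7342     0.2108
  Δ         -0.02283   -0.02283   -0.01141    0.02283
  eq        0.008534      9.032     0.7228     0.2336
  solve Keq expr → x = 0.01141; check Q = 12.71

Q₀ = 0.7506; Q < K (proceeds forward)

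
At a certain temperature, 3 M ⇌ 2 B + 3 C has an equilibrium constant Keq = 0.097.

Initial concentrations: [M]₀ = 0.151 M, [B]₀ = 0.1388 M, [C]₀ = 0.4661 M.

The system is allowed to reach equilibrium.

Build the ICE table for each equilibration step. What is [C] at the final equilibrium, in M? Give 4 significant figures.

[C]_eq = 0.4156 M

Q₀ = 0.5666 vs Keq = 0.097 ⇒ Q>K, reverse
Step 1:
                   M          B          C
  init         0.151     0.1388     0.4661
  Δ          0.05049   -0.03366   -0.05049
  eq          0.2015     0.1051     0.4156
  solve Keq expr → x = -0.01683; check Q = 0.097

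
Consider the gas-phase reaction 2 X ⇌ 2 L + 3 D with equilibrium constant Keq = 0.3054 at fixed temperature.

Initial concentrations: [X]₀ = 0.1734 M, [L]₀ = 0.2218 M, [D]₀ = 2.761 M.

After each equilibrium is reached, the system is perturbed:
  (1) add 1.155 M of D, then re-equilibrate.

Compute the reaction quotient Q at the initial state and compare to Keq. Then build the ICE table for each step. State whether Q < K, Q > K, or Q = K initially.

Q₀ = 34.44; Q > K (proceeds reverse)

Q₀ = 34.44 vs Keq = 0.3054 ⇒ Q>K, reverse
Step 1:
                  X         L         D
  init       0.1734    0.2218     2.761
  Δ          0.1734   -0.1734     -0.26
  eq         0.3468   0.04845     2.501
  solve Keq expr → x = -0.08668; check Q = 0.3054
Then add 1.155 M of D.
Step 2:
                  X         L         D
  init       0.3468   0.04845     3.656
  Δ         0.01918  -0.01918  -0.02876
  eq         0.3659   0.02927     3.627
  solve Keq expr → x = -0.009588; check Q = 0.3054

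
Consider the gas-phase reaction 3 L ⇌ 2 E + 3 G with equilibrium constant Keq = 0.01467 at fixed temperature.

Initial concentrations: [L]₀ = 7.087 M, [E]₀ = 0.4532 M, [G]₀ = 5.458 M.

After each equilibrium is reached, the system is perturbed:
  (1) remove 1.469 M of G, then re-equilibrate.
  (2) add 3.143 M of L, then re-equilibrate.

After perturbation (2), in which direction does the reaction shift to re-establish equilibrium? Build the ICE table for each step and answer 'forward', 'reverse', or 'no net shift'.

Direction: forward

Q₀ = 0.09382 vs Keq = 0.01467 ⇒ Q>K, reverse
Step 1:
                  L         E         G
  I           7.087    0.4532     5.458
  C          0.3592   -0.2394   -0.3592
  E           7.446    0.2138     5.099
  solve Keq expr → x = -0.1197; check Q = 0.01467
Then remove 1.469 M of G.
Step 2:
                  L         E         G
  I           7.446    0.2138      3.63
  C         -0.1629    0.1086    0.1629
  E           7.283    0.3223     3.793
  solve Keq expr → x = 0.05428; check Q = 0.01467
Then add 3.143 M of L.
Step 3:
                  L         E         G
  I           10.43    0.3223     3.793
  C         -0.2443    0.1628    0.2443
  E           10.18    0.4852     4.037
  solve Keq expr → x = 0.08142; check Q = 0.01467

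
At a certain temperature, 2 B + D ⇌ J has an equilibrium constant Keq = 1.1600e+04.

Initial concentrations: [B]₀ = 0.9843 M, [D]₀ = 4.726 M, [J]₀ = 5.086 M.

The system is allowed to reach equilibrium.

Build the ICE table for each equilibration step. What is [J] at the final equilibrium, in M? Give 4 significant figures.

Q₀ = 1.111 vs Keq = 1.1600e+04 ⇒ Q<K, forward
Step 1:
                  B         D         J
  Initial    0.9843     4.726     5.086
  Change    -0.9737   -0.4868    0.4868
  Equil     0.01065     4.239     5.573
  solve Keq expr → x = 0.4868; check Q = 1.1600e+04

[J]_eq = 5.573 M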